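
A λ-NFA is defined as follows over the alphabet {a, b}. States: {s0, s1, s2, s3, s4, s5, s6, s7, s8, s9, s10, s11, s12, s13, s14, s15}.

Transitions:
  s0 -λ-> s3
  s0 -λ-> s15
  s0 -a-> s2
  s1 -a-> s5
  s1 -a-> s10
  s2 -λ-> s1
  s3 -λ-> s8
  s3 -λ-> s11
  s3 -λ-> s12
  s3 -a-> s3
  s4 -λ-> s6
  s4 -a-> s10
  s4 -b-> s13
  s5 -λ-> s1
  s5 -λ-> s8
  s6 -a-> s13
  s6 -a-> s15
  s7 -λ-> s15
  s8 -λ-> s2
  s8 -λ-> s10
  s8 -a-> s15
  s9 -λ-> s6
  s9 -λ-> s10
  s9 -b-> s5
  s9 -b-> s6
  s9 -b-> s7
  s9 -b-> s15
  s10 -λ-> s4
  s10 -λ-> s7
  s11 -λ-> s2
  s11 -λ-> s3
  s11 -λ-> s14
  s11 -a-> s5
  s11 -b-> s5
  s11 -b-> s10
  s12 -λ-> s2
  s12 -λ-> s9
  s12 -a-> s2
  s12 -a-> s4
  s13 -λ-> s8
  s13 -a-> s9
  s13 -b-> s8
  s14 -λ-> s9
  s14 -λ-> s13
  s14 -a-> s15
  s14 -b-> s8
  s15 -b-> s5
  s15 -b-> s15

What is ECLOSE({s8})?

{s1, s2, s4, s6, s7, s8, s10, s15}

Start with {s8}.
From s8 via λ: add s2, s10.
From s2 via λ: add s1.
From s10 via λ: add s4, s7.
From s4 via λ: add s6.
From s7 via λ: add s15.
No new states can be added; the closed set is {s1, s2, s4, s6, s7, s8, s10, s15}.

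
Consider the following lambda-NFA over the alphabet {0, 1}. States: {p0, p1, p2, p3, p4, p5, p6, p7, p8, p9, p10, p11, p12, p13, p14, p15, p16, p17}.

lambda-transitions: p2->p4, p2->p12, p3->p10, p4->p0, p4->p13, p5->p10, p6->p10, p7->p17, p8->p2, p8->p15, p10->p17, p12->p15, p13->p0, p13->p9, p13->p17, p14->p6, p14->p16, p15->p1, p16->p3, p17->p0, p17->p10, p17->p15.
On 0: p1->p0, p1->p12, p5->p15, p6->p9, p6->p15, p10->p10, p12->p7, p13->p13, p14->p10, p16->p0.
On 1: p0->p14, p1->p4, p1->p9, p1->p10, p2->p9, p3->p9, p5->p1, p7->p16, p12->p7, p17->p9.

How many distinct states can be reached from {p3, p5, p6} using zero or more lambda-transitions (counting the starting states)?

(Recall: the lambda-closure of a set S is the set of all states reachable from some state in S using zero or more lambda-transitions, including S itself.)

Start with {p3, p5, p6}.
From p3 via lambda: add p10.
From p10 via lambda: add p17.
From p17 via lambda: add p0, p15.
From p15 via lambda: add p1.
lambda-closure = {p0, p1, p3, p5, p6, p10, p15, p17}, which has 8 states.

8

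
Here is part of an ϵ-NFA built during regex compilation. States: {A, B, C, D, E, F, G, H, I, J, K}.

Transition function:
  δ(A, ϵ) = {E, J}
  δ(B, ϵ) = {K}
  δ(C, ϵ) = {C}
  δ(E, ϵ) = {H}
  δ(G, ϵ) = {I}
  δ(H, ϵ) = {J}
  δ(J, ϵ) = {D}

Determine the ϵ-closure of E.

Start with {E}.
From E via ϵ: add H.
From H via ϵ: add J.
From J via ϵ: add D.
No new states can be added; the closed set is {D, E, H, J}.

{D, E, H, J}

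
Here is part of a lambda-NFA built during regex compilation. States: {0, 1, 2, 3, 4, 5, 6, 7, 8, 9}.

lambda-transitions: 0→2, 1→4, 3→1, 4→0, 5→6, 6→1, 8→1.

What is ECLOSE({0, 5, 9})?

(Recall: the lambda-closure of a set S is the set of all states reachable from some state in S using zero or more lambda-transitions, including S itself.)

Start with {0, 5, 9}.
From 0 via lambda: add 2.
From 5 via lambda: add 6.
From 6 via lambda: add 1.
From 1 via lambda: add 4.
No new states can be added; the closed set is {0, 1, 2, 4, 5, 6, 9}.

{0, 1, 2, 4, 5, 6, 9}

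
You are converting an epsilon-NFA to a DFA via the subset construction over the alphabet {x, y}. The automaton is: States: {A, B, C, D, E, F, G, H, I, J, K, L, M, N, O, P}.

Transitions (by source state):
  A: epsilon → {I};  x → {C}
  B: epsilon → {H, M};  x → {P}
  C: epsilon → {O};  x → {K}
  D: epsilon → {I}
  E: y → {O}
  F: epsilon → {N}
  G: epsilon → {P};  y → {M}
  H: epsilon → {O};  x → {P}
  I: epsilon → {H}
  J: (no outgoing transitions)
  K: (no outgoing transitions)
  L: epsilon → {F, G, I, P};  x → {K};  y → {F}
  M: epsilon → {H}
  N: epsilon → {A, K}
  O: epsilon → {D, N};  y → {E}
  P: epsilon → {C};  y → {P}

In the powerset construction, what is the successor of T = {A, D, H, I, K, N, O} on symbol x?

A on x → {C}.
H on x → {P}.
No x-transition from D, I, K, N, O.
Union after reading x: {C, P}.
Now take the epsilon-closure:
From C via epsilon: add O.
From O via epsilon: add D, N.
From D via epsilon: add I.
From N via epsilon: add A, K.
From I via epsilon: add H.
No new states can be added; the closed set is {A, C, D, H, I, K, N, O, P}.

{A, C, D, H, I, K, N, O, P}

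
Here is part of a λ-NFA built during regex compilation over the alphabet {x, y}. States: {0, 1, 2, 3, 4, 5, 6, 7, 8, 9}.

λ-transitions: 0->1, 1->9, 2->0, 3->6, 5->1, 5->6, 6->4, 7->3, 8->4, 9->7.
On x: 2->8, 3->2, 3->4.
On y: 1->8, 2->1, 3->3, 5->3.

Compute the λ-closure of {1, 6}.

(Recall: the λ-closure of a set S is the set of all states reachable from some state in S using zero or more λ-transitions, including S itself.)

{1, 3, 4, 6, 7, 9}

Start with {1, 6}.
From 1 via λ: add 9.
From 6 via λ: add 4.
From 9 via λ: add 7.
From 7 via λ: add 3.
No new states can be added; the closed set is {1, 3, 4, 6, 7, 9}.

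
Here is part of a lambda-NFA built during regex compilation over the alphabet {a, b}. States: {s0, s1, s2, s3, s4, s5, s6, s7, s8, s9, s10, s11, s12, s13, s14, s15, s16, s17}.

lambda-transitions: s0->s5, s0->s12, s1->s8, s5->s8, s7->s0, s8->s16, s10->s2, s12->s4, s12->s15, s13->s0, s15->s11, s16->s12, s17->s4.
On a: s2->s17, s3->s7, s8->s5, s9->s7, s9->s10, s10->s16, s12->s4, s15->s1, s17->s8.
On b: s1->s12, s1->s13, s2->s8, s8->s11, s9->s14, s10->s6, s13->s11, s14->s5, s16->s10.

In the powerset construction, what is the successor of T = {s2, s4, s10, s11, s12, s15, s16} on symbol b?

s2 on b → {s8}.
s10 on b → {s6}.
s16 on b → {s10}.
No b-transition from s4, s11, s12, s15.
Union after reading b: {s6, s8, s10}.
Now take the lambda-closure:
From s8 via lambda: add s16.
From s10 via lambda: add s2.
From s16 via lambda: add s12.
From s12 via lambda: add s4, s15.
From s15 via lambda: add s11.
No new states can be added; the closed set is {s2, s4, s6, s8, s10, s11, s12, s15, s16}.

{s2, s4, s6, s8, s10, s11, s12, s15, s16}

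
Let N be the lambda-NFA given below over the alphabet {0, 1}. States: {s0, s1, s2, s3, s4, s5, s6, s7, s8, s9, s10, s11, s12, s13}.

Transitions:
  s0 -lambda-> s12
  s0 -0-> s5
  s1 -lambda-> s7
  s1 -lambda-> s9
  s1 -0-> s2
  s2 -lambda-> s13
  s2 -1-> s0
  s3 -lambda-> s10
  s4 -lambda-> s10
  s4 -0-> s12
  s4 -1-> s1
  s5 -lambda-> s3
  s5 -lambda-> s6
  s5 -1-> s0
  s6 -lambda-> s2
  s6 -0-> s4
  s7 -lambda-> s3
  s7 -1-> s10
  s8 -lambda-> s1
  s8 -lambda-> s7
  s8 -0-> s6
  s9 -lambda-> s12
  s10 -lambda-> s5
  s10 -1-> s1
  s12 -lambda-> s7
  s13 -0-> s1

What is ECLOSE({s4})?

Start with {s4}.
From s4 via lambda: add s10.
From s10 via lambda: add s5.
From s5 via lambda: add s3, s6.
From s6 via lambda: add s2.
From s2 via lambda: add s13.
No new states can be added; the closed set is {s2, s3, s4, s5, s6, s10, s13}.

{s2, s3, s4, s5, s6, s10, s13}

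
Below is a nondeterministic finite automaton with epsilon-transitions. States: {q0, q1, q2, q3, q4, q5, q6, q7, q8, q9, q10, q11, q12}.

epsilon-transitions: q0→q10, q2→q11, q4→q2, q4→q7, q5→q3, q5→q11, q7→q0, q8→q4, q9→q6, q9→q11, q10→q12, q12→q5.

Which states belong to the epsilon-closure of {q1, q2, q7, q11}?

{q0, q1, q2, q3, q5, q7, q10, q11, q12}

Start with {q1, q2, q7, q11}.
From q7 via epsilon: add q0.
From q0 via epsilon: add q10.
From q10 via epsilon: add q12.
From q12 via epsilon: add q5.
From q5 via epsilon: add q3.
No new states can be added; the closed set is {q0, q1, q2, q3, q5, q7, q10, q11, q12}.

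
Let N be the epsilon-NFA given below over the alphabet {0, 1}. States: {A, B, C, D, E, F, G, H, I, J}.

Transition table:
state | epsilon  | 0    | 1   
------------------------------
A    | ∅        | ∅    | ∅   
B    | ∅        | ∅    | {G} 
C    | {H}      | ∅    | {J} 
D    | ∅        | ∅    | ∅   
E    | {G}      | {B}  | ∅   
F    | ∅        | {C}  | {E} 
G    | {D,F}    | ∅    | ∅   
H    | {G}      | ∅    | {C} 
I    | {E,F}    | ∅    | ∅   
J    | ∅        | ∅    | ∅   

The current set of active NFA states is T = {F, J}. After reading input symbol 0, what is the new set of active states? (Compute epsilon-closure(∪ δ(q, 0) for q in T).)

{C, D, F, G, H}

F on 0 → {C}.
No 0-transition from J.
Union after reading 0: {C}.
Now take the epsilon-closure:
From C via epsilon: add H.
From H via epsilon: add G.
From G via epsilon: add D, F.
No new states can be added; the closed set is {C, D, F, G, H}.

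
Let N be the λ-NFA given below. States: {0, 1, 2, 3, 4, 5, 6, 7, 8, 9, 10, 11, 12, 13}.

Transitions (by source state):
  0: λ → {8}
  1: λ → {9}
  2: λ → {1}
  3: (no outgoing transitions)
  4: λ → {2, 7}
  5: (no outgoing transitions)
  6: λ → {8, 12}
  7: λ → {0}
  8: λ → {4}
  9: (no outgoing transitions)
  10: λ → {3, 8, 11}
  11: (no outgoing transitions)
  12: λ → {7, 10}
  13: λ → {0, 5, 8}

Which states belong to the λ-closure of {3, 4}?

Start with {3, 4}.
From 4 via λ: add 2, 7.
From 2 via λ: add 1.
From 7 via λ: add 0.
From 0 via λ: add 8.
From 1 via λ: add 9.
No new states can be added; the closed set is {0, 1, 2, 3, 4, 7, 8, 9}.

{0, 1, 2, 3, 4, 7, 8, 9}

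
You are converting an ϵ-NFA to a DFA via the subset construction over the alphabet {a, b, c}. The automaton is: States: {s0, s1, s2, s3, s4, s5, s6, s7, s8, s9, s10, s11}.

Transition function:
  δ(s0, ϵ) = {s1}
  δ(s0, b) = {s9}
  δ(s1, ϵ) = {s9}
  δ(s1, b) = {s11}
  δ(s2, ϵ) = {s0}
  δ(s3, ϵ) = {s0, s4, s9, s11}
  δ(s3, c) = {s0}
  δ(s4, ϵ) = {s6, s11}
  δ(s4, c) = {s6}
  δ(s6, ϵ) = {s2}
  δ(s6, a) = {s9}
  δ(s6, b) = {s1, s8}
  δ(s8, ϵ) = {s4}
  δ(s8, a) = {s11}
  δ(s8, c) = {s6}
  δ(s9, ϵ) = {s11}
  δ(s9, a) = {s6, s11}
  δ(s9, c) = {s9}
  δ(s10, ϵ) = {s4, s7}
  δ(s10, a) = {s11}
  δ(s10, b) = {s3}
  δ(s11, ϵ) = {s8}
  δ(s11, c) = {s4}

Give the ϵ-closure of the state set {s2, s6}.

Start with {s2, s6}.
From s2 via ϵ: add s0.
From s0 via ϵ: add s1.
From s1 via ϵ: add s9.
From s9 via ϵ: add s11.
From s11 via ϵ: add s8.
From s8 via ϵ: add s4.
No new states can be added; the closed set is {s0, s1, s2, s4, s6, s8, s9, s11}.

{s0, s1, s2, s4, s6, s8, s9, s11}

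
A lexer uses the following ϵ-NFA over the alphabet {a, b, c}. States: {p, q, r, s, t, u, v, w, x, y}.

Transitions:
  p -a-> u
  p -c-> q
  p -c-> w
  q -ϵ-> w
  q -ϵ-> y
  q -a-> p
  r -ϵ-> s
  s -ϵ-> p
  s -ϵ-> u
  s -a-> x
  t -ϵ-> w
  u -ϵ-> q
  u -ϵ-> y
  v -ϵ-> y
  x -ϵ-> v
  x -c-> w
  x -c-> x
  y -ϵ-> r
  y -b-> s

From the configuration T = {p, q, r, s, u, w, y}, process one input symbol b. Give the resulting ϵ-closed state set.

{p, q, r, s, u, w, y}

y on b → {s}.
No b-transition from p, q, r, s, u, w.
Union after reading b: {s}.
Now take the ϵ-closure:
From s via ϵ: add p, u.
From u via ϵ: add q, y.
From q via ϵ: add w.
From y via ϵ: add r.
No new states can be added; the closed set is {p, q, r, s, u, w, y}.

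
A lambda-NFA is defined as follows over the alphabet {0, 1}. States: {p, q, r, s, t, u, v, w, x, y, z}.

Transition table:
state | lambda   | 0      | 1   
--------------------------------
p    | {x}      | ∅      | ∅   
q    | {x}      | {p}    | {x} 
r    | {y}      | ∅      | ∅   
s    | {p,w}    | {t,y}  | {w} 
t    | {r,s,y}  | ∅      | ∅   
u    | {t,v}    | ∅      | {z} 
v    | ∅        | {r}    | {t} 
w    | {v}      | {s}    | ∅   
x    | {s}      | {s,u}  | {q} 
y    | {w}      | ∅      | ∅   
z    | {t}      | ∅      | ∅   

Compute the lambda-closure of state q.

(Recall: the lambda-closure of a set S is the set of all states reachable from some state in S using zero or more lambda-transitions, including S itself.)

Start with {q}.
From q via lambda: add x.
From x via lambda: add s.
From s via lambda: add p, w.
From w via lambda: add v.
No new states can be added; the closed set is {p, q, s, v, w, x}.

{p, q, s, v, w, x}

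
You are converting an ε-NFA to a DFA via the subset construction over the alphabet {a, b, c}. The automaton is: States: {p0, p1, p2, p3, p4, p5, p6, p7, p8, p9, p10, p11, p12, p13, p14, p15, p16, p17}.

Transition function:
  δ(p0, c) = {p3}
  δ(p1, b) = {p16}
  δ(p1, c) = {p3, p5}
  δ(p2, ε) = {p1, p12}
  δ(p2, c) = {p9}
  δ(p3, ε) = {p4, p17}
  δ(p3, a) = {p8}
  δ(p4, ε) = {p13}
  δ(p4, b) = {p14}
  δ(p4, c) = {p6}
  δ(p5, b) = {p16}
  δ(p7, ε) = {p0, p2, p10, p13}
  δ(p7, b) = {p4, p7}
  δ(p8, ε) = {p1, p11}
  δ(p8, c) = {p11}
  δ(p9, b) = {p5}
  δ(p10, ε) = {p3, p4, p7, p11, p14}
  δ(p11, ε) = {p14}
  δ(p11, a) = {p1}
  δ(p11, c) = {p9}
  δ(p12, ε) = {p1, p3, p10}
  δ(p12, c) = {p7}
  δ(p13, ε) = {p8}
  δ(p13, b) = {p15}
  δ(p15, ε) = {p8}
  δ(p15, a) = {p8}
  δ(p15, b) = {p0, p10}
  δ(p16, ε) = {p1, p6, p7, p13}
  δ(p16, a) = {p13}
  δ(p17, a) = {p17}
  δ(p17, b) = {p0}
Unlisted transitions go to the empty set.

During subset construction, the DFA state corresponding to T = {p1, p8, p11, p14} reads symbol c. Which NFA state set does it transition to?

p1 on c → {p3, p5}.
p8 on c → {p11}.
p11 on c → {p9}.
No c-transition from p14.
Union after reading c: {p3, p5, p9, p11}.
Now take the ε-closure:
From p3 via ε: add p4, p17.
From p11 via ε: add p14.
From p4 via ε: add p13.
From p13 via ε: add p8.
From p8 via ε: add p1.
No new states can be added; the closed set is {p1, p3, p4, p5, p8, p9, p11, p13, p14, p17}.

{p1, p3, p4, p5, p8, p9, p11, p13, p14, p17}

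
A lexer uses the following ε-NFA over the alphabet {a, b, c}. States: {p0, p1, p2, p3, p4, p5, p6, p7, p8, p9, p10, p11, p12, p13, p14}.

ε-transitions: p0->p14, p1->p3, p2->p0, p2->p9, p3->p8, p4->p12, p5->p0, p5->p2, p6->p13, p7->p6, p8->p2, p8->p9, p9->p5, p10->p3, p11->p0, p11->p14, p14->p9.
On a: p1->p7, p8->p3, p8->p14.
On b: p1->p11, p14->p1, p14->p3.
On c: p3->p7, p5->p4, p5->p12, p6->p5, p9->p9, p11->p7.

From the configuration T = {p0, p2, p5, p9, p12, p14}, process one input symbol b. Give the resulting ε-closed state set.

{p0, p1, p2, p3, p5, p8, p9, p14}

p14 on b → {p1, p3}.
No b-transition from p0, p2, p5, p9, p12.
Union after reading b: {p1, p3}.
Now take the ε-closure:
From p3 via ε: add p8.
From p8 via ε: add p2, p9.
From p2 via ε: add p0.
From p9 via ε: add p5.
From p0 via ε: add p14.
No new states can be added; the closed set is {p0, p1, p2, p3, p5, p8, p9, p14}.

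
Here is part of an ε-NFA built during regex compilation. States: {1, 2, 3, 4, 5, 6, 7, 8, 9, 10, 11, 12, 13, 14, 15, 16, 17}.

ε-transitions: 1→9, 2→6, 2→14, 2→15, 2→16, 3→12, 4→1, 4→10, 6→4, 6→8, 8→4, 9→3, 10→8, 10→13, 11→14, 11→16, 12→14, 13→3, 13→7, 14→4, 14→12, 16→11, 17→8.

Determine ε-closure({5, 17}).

{1, 3, 4, 5, 7, 8, 9, 10, 12, 13, 14, 17}

Start with {5, 17}.
From 17 via ε: add 8.
From 8 via ε: add 4.
From 4 via ε: add 1, 10.
From 1 via ε: add 9.
From 10 via ε: add 13.
From 9 via ε: add 3.
From 13 via ε: add 7.
From 3 via ε: add 12.
From 12 via ε: add 14.
No new states can be added; the closed set is {1, 3, 4, 5, 7, 8, 9, 10, 12, 13, 14, 17}.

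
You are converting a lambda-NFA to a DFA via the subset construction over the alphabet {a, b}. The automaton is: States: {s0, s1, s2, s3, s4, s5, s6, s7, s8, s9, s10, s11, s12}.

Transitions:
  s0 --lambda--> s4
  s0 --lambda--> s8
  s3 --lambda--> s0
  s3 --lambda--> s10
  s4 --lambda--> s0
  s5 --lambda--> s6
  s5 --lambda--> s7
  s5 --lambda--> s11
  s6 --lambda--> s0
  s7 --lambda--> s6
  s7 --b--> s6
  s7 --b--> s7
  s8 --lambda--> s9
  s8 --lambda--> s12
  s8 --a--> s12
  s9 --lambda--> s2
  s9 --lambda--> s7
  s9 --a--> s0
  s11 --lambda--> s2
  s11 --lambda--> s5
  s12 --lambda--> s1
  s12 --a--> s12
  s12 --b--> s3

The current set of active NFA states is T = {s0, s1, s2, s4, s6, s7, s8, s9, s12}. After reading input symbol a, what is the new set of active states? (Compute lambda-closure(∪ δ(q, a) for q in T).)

s8 on a → {s12}.
s9 on a → {s0}.
s12 on a → {s12}.
No a-transition from s0, s1, s2, s4, s6, s7.
Union after reading a: {s0, s12}.
Now take the lambda-closure:
From s0 via lambda: add s4, s8.
From s12 via lambda: add s1.
From s8 via lambda: add s9.
From s9 via lambda: add s2, s7.
From s7 via lambda: add s6.
No new states can be added; the closed set is {s0, s1, s2, s4, s6, s7, s8, s9, s12}.

{s0, s1, s2, s4, s6, s7, s8, s9, s12}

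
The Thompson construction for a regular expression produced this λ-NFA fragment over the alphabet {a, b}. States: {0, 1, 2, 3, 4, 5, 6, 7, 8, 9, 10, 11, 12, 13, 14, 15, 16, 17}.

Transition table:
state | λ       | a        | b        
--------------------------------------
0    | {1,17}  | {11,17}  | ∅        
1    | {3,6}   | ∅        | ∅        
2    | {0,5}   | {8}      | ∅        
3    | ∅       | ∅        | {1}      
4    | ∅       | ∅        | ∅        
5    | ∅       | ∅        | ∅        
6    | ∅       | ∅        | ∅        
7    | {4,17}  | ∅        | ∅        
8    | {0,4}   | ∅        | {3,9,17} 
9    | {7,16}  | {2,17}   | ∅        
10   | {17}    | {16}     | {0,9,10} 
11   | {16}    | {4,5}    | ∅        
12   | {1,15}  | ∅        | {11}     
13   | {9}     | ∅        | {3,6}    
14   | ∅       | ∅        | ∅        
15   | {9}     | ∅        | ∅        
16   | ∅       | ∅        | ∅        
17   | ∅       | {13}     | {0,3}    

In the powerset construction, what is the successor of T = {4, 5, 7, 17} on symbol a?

{4, 7, 9, 13, 16, 17}

17 on a → {13}.
No a-transition from 4, 5, 7.
Union after reading a: {13}.
Now take the λ-closure:
From 13 via λ: add 9.
From 9 via λ: add 7, 16.
From 7 via λ: add 4, 17.
No new states can be added; the closed set is {4, 7, 9, 13, 16, 17}.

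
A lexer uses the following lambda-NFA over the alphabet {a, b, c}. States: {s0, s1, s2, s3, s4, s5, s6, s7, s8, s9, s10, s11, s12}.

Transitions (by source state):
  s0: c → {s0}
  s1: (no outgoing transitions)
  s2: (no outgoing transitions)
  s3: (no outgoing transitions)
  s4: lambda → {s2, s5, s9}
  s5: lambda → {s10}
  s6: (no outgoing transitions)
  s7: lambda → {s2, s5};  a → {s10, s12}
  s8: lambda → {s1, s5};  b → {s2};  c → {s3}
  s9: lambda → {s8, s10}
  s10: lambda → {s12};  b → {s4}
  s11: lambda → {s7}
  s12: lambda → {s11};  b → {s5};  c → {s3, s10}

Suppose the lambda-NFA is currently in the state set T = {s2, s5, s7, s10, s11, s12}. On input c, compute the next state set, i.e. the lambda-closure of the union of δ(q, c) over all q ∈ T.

s12 on c → {s3, s10}.
No c-transition from s2, s5, s7, s10, s11.
Union after reading c: {s3, s10}.
Now take the lambda-closure:
From s10 via lambda: add s12.
From s12 via lambda: add s11.
From s11 via lambda: add s7.
From s7 via lambda: add s2, s5.
No new states can be added; the closed set is {s2, s3, s5, s7, s10, s11, s12}.

{s2, s3, s5, s7, s10, s11, s12}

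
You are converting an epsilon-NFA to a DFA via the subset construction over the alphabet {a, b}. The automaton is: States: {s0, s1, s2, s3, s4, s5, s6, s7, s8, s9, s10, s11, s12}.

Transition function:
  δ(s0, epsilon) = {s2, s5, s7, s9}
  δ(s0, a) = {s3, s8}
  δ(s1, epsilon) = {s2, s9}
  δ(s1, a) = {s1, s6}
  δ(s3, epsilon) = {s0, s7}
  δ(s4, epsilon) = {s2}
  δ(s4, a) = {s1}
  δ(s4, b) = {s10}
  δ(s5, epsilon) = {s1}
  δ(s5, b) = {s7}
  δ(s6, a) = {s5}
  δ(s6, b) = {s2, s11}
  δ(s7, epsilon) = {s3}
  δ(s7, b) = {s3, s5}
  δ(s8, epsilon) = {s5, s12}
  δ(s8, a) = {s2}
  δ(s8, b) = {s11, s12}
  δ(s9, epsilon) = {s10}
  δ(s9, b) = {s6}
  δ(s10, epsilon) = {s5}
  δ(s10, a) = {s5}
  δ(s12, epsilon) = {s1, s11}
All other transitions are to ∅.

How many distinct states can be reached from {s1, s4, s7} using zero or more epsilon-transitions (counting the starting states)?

9

Start with {s1, s4, s7}.
From s1 via epsilon: add s2, s9.
From s7 via epsilon: add s3.
From s3 via epsilon: add s0.
From s9 via epsilon: add s10.
From s0 via epsilon: add s5.
epsilon-closure = {s0, s1, s2, s3, s4, s5, s7, s9, s10}, which has 9 states.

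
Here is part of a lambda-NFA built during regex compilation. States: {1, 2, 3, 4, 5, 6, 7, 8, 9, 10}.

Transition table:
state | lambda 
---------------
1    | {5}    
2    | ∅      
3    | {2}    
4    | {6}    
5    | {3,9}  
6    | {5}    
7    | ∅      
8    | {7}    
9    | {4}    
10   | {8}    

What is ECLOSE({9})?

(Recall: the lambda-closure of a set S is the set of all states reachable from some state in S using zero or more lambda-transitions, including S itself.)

{2, 3, 4, 5, 6, 9}

Start with {9}.
From 9 via lambda: add 4.
From 4 via lambda: add 6.
From 6 via lambda: add 5.
From 5 via lambda: add 3.
From 3 via lambda: add 2.
No new states can be added; the closed set is {2, 3, 4, 5, 6, 9}.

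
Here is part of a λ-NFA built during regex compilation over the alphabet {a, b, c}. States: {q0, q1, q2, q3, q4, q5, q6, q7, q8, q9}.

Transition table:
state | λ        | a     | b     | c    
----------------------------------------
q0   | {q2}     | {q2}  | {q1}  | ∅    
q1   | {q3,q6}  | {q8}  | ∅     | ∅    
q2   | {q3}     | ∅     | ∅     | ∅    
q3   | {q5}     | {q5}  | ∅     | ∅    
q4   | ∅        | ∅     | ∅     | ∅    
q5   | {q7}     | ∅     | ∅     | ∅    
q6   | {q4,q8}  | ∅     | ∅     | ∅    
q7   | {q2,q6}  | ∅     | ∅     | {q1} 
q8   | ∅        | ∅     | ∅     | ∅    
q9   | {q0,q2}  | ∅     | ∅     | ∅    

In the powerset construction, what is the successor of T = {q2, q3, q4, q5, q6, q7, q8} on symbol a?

q3 on a → {q5}.
No a-transition from q2, q4, q5, q6, q7, q8.
Union after reading a: {q5}.
Now take the λ-closure:
From q5 via λ: add q7.
From q7 via λ: add q2, q6.
From q2 via λ: add q3.
From q6 via λ: add q4, q8.
No new states can be added; the closed set is {q2, q3, q4, q5, q6, q7, q8}.

{q2, q3, q4, q5, q6, q7, q8}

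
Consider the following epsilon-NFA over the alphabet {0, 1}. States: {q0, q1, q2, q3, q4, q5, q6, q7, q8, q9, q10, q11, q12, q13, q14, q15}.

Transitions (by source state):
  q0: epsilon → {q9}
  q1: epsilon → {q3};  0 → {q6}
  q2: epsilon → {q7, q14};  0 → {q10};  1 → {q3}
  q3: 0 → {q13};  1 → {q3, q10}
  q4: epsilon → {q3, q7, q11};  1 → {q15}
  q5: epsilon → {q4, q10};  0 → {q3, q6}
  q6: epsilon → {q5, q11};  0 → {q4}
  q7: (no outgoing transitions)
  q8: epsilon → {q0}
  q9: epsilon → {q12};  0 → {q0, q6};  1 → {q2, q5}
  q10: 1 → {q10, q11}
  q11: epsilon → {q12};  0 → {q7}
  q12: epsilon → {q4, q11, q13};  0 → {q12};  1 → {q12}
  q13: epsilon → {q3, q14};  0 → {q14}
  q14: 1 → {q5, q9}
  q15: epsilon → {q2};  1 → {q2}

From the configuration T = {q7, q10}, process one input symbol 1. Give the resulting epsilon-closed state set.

q10 on 1 → {q10, q11}.
No 1-transition from q7.
Union after reading 1: {q10, q11}.
Now take the epsilon-closure:
From q11 via epsilon: add q12.
From q12 via epsilon: add q4, q13.
From q4 via epsilon: add q3, q7.
From q13 via epsilon: add q14.
No new states can be added; the closed set is {q3, q4, q7, q10, q11, q12, q13, q14}.

{q3, q4, q7, q10, q11, q12, q13, q14}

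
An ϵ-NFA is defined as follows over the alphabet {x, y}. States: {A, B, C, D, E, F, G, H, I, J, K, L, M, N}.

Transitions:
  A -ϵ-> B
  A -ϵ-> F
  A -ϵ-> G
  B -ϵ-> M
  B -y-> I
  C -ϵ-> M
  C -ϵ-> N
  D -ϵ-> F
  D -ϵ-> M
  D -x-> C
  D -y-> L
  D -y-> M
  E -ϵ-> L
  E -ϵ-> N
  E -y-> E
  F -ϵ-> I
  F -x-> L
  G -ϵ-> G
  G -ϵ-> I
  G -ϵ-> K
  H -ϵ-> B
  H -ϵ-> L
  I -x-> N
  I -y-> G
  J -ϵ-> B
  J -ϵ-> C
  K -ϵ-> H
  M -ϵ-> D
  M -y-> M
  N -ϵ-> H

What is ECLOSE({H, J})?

{B, C, D, F, H, I, J, L, M, N}

Start with {H, J}.
From H via ϵ: add B, L.
From J via ϵ: add C.
From B via ϵ: add M.
From C via ϵ: add N.
From M via ϵ: add D.
From D via ϵ: add F.
From F via ϵ: add I.
No new states can be added; the closed set is {B, C, D, F, H, I, J, L, M, N}.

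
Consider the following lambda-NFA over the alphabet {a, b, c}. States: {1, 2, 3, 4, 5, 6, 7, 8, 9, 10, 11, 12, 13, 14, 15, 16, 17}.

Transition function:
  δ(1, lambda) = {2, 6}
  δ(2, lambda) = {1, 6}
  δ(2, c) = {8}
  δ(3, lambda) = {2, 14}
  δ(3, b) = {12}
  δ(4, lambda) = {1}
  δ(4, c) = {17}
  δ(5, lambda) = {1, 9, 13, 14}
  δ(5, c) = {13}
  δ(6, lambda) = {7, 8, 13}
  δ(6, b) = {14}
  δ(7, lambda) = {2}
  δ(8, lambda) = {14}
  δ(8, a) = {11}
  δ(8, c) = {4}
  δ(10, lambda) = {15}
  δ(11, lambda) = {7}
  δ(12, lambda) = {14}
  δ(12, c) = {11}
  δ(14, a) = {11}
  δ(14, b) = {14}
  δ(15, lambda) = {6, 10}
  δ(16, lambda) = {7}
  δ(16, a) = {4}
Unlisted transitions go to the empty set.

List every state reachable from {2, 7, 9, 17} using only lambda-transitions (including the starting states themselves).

{1, 2, 6, 7, 8, 9, 13, 14, 17}

Start with {2, 7, 9, 17}.
From 2 via lambda: add 1, 6.
From 6 via lambda: add 8, 13.
From 8 via lambda: add 14.
No new states can be added; the closed set is {1, 2, 6, 7, 8, 9, 13, 14, 17}.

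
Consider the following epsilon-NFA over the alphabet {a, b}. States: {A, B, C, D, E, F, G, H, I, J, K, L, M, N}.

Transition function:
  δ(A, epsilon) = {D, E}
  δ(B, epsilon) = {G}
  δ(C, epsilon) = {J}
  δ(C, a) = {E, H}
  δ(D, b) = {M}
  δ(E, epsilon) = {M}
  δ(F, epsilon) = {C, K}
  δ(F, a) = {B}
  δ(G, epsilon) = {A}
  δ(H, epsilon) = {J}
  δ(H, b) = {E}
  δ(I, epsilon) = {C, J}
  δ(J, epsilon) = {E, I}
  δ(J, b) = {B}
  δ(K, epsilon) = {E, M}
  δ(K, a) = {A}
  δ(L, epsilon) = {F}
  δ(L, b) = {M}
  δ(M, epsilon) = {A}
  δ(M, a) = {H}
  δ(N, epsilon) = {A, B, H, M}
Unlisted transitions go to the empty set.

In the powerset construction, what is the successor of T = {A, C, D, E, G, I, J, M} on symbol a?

C on a → {E, H}.
M on a → {H}.
No a-transition from A, D, E, G, I, J.
Union after reading a: {E, H}.
Now take the epsilon-closure:
From E via epsilon: add M.
From H via epsilon: add J.
From J via epsilon: add I.
From M via epsilon: add A.
From A via epsilon: add D.
From I via epsilon: add C.
No new states can be added; the closed set is {A, C, D, E, H, I, J, M}.

{A, C, D, E, H, I, J, M}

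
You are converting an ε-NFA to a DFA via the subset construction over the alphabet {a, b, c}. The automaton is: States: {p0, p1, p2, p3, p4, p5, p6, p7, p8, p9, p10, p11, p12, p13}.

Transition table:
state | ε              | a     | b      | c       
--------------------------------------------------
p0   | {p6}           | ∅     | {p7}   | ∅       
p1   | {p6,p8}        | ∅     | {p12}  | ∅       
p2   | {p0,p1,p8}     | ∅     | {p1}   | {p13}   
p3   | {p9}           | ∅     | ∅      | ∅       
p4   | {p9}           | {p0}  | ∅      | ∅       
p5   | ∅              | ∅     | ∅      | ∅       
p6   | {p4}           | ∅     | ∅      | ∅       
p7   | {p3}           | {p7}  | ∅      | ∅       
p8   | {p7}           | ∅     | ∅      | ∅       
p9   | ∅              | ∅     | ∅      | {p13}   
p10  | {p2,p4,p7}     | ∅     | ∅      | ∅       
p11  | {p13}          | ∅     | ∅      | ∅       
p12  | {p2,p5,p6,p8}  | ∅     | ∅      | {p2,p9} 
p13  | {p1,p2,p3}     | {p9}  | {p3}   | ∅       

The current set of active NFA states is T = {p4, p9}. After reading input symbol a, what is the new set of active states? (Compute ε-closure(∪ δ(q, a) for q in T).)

p4 on a → {p0}.
No a-transition from p9.
Union after reading a: {p0}.
Now take the ε-closure:
From p0 via ε: add p6.
From p6 via ε: add p4.
From p4 via ε: add p9.
No new states can be added; the closed set is {p0, p4, p6, p9}.

{p0, p4, p6, p9}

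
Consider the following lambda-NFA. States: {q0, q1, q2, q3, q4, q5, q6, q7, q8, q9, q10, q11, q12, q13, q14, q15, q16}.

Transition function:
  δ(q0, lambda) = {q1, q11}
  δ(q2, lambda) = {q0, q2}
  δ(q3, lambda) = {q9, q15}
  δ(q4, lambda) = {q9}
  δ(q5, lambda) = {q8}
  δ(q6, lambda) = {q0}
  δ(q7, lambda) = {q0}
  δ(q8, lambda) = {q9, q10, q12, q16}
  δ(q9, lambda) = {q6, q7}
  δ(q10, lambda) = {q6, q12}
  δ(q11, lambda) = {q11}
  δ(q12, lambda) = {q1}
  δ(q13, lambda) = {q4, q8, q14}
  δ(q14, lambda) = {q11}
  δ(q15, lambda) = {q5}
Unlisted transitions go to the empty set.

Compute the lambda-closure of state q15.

{q0, q1, q5, q6, q7, q8, q9, q10, q11, q12, q15, q16}

Start with {q15}.
From q15 via lambda: add q5.
From q5 via lambda: add q8.
From q8 via lambda: add q9, q10, q12, q16.
From q9 via lambda: add q6, q7.
From q12 via lambda: add q1.
From q6 via lambda: add q0.
From q0 via lambda: add q11.
No new states can be added; the closed set is {q0, q1, q5, q6, q7, q8, q9, q10, q11, q12, q15, q16}.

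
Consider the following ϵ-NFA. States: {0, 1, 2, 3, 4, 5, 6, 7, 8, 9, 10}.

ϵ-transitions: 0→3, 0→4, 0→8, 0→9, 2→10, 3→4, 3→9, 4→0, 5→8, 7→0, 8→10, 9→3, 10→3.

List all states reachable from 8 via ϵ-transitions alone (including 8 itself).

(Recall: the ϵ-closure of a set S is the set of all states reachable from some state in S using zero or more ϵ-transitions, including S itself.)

{0, 3, 4, 8, 9, 10}

Start with {8}.
From 8 via ϵ: add 10.
From 10 via ϵ: add 3.
From 3 via ϵ: add 4, 9.
From 4 via ϵ: add 0.
No new states can be added; the closed set is {0, 3, 4, 8, 9, 10}.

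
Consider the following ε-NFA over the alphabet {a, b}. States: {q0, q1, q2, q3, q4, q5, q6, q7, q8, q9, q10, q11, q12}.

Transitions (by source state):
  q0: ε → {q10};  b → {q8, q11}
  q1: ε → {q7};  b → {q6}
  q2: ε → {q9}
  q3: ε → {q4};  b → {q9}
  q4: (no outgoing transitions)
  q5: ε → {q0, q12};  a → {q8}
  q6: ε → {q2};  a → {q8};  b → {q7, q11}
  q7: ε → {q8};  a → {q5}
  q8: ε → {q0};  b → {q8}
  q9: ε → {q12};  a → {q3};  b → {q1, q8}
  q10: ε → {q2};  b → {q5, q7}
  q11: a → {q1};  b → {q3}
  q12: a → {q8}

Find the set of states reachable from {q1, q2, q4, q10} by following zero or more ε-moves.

{q0, q1, q2, q4, q7, q8, q9, q10, q12}

Start with {q1, q2, q4, q10}.
From q1 via ε: add q7.
From q2 via ε: add q9.
From q7 via ε: add q8.
From q9 via ε: add q12.
From q8 via ε: add q0.
No new states can be added; the closed set is {q0, q1, q2, q4, q7, q8, q9, q10, q12}.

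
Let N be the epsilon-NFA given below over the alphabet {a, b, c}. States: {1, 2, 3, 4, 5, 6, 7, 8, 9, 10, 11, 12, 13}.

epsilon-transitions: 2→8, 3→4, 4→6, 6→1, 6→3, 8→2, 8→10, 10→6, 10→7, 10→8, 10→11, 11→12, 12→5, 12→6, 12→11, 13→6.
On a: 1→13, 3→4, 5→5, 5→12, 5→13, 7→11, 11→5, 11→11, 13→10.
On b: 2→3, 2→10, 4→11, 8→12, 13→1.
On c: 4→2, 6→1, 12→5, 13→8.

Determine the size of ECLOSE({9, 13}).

6

Start with {9, 13}.
From 13 via epsilon: add 6.
From 6 via epsilon: add 1, 3.
From 3 via epsilon: add 4.
epsilon-closure = {1, 3, 4, 6, 9, 13}, which has 6 states.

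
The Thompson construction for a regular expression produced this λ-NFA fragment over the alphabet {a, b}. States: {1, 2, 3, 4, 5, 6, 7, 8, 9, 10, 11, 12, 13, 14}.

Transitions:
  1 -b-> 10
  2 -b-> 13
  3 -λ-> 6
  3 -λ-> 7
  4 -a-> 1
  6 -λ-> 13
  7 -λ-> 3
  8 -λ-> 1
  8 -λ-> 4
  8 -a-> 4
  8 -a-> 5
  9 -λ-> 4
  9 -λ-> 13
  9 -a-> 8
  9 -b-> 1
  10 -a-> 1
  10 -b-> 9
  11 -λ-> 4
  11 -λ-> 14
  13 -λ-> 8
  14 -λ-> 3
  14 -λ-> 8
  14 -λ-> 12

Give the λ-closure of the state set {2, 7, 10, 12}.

Start with {2, 7, 10, 12}.
From 7 via λ: add 3.
From 3 via λ: add 6.
From 6 via λ: add 13.
From 13 via λ: add 8.
From 8 via λ: add 1, 4.
No new states can be added; the closed set is {1, 2, 3, 4, 6, 7, 8, 10, 12, 13}.

{1, 2, 3, 4, 6, 7, 8, 10, 12, 13}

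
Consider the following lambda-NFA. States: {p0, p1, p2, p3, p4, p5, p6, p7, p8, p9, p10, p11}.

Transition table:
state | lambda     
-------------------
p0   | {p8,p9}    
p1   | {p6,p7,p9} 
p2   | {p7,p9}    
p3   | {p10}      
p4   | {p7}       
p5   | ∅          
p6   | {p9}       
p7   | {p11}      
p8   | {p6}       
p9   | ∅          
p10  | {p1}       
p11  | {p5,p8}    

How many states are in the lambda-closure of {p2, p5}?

7

Start with {p2, p5}.
From p2 via lambda: add p7, p9.
From p7 via lambda: add p11.
From p11 via lambda: add p8.
From p8 via lambda: add p6.
lambda-closure = {p2, p5, p6, p7, p8, p9, p11}, which has 7 states.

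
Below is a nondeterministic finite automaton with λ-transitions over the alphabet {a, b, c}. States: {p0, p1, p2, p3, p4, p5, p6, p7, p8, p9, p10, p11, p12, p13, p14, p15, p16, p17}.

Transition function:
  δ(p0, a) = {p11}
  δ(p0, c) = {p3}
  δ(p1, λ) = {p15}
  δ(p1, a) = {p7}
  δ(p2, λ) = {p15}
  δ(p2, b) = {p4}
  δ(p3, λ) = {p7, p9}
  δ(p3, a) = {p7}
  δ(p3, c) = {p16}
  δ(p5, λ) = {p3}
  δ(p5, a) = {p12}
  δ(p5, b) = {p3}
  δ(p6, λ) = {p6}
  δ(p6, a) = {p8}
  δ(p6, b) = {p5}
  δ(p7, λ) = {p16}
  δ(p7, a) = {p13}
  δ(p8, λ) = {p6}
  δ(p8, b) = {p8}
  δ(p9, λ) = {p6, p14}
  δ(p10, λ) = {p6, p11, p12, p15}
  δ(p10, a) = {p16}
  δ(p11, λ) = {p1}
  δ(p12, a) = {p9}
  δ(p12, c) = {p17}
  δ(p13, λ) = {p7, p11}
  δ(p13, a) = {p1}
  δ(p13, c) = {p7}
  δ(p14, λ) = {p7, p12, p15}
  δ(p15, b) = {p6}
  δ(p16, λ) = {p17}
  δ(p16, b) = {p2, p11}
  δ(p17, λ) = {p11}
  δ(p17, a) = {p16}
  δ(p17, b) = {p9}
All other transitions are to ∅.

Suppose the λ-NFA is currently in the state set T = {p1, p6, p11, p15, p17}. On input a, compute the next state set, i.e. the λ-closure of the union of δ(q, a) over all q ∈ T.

p1 on a → {p7}.
p6 on a → {p8}.
p17 on a → {p16}.
No a-transition from p11, p15.
Union after reading a: {p7, p8, p16}.
Now take the λ-closure:
From p8 via λ: add p6.
From p16 via λ: add p17.
From p17 via λ: add p11.
From p11 via λ: add p1.
From p1 via λ: add p15.
No new states can be added; the closed set is {p1, p6, p7, p8, p11, p15, p16, p17}.

{p1, p6, p7, p8, p11, p15, p16, p17}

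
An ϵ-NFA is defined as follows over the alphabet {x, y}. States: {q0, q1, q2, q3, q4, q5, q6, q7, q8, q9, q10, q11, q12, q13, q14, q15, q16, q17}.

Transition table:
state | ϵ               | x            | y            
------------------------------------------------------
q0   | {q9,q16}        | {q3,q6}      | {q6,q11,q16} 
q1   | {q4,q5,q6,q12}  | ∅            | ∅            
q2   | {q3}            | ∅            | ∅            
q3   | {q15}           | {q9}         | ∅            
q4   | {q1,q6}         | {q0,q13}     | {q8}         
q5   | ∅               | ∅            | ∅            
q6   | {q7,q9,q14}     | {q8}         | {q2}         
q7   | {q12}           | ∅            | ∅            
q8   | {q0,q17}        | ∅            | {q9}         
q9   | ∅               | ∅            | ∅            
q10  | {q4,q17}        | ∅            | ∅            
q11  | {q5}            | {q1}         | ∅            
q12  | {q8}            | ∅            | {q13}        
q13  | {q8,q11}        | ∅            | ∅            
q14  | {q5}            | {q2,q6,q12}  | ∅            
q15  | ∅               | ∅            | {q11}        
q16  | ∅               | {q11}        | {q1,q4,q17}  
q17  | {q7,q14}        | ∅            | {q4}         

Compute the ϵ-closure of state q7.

Start with {q7}.
From q7 via ϵ: add q12.
From q12 via ϵ: add q8.
From q8 via ϵ: add q0, q17.
From q0 via ϵ: add q9, q16.
From q17 via ϵ: add q14.
From q14 via ϵ: add q5.
No new states can be added; the closed set is {q0, q5, q7, q8, q9, q12, q14, q16, q17}.

{q0, q5, q7, q8, q9, q12, q14, q16, q17}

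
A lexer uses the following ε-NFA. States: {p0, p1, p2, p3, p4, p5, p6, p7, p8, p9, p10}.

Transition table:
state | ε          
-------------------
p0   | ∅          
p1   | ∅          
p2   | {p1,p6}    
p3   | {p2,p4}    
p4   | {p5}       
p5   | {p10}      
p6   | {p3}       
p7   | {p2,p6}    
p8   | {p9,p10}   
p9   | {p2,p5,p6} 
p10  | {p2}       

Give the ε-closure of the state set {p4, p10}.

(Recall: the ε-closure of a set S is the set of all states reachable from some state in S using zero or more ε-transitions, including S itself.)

{p1, p2, p3, p4, p5, p6, p10}

Start with {p4, p10}.
From p4 via ε: add p5.
From p10 via ε: add p2.
From p2 via ε: add p1, p6.
From p6 via ε: add p3.
No new states can be added; the closed set is {p1, p2, p3, p4, p5, p6, p10}.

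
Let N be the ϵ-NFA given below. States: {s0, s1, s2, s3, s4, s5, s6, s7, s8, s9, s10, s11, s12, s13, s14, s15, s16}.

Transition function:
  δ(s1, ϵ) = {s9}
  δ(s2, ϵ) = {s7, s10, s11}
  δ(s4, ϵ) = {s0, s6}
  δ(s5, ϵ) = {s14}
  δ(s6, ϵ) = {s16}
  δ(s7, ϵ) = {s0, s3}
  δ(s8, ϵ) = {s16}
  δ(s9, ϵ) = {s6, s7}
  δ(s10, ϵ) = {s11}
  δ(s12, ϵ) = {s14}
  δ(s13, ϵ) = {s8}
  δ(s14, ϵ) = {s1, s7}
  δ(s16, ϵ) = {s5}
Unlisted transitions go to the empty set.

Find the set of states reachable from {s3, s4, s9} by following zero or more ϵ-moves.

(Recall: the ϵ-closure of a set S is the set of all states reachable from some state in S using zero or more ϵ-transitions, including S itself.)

{s0, s1, s3, s4, s5, s6, s7, s9, s14, s16}

Start with {s3, s4, s9}.
From s4 via ϵ: add s0, s6.
From s9 via ϵ: add s7.
From s6 via ϵ: add s16.
From s16 via ϵ: add s5.
From s5 via ϵ: add s14.
From s14 via ϵ: add s1.
No new states can be added; the closed set is {s0, s1, s3, s4, s5, s6, s7, s9, s14, s16}.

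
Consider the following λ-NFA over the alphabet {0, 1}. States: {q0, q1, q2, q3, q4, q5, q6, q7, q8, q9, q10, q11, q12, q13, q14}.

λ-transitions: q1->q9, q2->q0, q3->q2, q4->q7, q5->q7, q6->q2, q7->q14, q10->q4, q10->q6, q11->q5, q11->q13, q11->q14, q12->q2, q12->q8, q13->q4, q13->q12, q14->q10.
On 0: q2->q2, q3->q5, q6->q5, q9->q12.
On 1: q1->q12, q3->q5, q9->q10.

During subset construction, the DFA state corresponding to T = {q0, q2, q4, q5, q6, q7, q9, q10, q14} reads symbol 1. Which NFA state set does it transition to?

q9 on 1 → {q10}.
No 1-transition from q0, q2, q4, q5, q6, q7, q10, q14.
Union after reading 1: {q10}.
Now take the λ-closure:
From q10 via λ: add q4, q6.
From q4 via λ: add q7.
From q6 via λ: add q2.
From q2 via λ: add q0.
From q7 via λ: add q14.
No new states can be added; the closed set is {q0, q2, q4, q6, q7, q10, q14}.

{q0, q2, q4, q6, q7, q10, q14}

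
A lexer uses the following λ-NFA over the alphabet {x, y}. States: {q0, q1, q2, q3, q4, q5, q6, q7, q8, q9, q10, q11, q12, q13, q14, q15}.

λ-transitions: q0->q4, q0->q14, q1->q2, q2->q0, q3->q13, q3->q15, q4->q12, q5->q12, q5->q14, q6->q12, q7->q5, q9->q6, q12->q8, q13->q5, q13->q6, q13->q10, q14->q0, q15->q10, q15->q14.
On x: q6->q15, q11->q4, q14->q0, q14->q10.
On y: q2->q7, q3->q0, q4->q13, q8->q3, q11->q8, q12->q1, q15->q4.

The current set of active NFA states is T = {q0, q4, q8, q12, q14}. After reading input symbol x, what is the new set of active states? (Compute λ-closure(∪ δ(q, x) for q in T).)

q14 on x → {q0, q10}.
No x-transition from q0, q4, q8, q12.
Union after reading x: {q0, q10}.
Now take the λ-closure:
From q0 via λ: add q4, q14.
From q4 via λ: add q12.
From q12 via λ: add q8.
No new states can be added; the closed set is {q0, q4, q8, q10, q12, q14}.

{q0, q4, q8, q10, q12, q14}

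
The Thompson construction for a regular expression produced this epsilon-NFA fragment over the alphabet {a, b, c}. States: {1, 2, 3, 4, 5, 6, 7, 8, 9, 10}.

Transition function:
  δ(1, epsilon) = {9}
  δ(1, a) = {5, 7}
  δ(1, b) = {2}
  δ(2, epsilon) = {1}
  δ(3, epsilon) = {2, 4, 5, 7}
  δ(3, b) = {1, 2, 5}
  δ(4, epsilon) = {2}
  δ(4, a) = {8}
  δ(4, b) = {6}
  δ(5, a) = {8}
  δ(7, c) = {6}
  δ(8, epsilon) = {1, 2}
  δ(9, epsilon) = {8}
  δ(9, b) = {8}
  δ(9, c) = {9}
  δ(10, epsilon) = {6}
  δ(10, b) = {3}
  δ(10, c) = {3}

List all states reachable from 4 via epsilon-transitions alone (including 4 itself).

Start with {4}.
From 4 via epsilon: add 2.
From 2 via epsilon: add 1.
From 1 via epsilon: add 9.
From 9 via epsilon: add 8.
No new states can be added; the closed set is {1, 2, 4, 8, 9}.

{1, 2, 4, 8, 9}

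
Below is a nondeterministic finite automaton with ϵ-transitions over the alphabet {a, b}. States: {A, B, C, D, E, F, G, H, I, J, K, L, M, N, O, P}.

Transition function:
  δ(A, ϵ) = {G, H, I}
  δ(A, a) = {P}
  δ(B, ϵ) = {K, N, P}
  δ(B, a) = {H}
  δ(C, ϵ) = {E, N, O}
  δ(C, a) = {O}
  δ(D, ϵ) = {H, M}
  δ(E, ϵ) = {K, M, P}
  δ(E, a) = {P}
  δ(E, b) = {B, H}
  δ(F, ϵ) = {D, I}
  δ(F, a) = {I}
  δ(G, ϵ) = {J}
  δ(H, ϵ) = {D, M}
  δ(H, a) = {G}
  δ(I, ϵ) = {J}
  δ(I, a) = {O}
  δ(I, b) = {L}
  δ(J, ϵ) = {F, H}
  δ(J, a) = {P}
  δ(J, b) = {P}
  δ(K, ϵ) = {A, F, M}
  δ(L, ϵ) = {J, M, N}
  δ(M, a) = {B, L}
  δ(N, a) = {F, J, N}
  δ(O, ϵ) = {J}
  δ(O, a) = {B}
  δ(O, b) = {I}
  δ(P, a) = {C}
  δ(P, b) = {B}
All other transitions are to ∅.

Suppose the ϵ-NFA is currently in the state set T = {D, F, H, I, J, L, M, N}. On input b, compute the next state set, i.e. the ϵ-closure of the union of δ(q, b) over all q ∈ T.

I on b → {L}.
J on b → {P}.
No b-transition from D, F, H, L, M, N.
Union after reading b: {L, P}.
Now take the ϵ-closure:
From L via ϵ: add J, M, N.
From J via ϵ: add F, H.
From F via ϵ: add D, I.
No new states can be added; the closed set is {D, F, H, I, J, L, M, N, P}.

{D, F, H, I, J, L, M, N, P}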